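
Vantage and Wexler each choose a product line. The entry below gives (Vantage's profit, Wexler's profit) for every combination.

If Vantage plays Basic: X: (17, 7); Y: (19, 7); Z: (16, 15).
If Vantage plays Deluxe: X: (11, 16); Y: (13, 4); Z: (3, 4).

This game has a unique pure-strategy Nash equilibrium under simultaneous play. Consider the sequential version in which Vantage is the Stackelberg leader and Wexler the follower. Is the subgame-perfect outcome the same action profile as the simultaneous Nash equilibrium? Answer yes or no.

Backward induction with Vantage moving first.
- Basic: BR = Z, leader payoff 16.
- Deluxe: BR = X, leader payoff 11.
Vantage's induced payoffs are 16, 11, so Vantage commits to Basic. Subgame-perfect outcome: (Basic, Z) with payoffs (16, 15).
Under simultaneous play:
Vantage's best replies: X→Basic; Y→Basic; Z→Basic.
Wexler's best replies: Basic→Z; Deluxe→X.
Only (Basic, Z) has each player best-responding; Nash payoffs (16, 15).
Sequential outcome (Basic, Z) coincides with the Nash profile (Basic, Z).

yes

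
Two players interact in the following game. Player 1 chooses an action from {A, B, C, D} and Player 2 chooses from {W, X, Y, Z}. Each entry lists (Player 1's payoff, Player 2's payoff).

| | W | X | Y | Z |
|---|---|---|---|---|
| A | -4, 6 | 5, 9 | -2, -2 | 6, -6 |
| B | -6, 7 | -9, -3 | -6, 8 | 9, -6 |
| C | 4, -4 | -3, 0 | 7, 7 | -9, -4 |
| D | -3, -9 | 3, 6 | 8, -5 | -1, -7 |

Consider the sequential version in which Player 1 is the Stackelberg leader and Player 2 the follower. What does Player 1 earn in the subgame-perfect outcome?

7

Work backward from Player 2's decision.
- A → Player 2 plays X (best of 6, 9, -2, -6); Player 1 gets 5.
- B → Player 2 plays Y (best of 7, -3, 8, -6); Player 1 gets -6.
- C → Player 2 plays Y (best of -4, 0, 7, -4); Player 1 gets 7.
- D → Player 2 plays X (best of -9, 6, -5, -7); Player 1 gets 3.
Among 5, -6, 7, 3, the best is 7 at C. Subgame-perfect outcome: (C, Y) with payoffs (7, 7).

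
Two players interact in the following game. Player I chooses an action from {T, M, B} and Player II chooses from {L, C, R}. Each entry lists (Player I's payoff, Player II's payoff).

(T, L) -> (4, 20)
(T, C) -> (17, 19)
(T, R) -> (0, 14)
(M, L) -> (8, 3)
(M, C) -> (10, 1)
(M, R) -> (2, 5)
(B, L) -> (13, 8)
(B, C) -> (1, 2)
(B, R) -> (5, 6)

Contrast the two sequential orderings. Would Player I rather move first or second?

If Player I leads: Player II's best replies are T→L, M→R, B→L; Player I's induced payoffs 4, 2, 13; outcome (B, L), payoffs (13, 8).
If Player II leads: Player I's best replies are L→B, C→T, R→B; Player II's induced payoffs 8, 19, 6; outcome (T, C), payoffs (17, 19).
Player I gets 13 moving first and 17 moving second, so Player I prefers to move second.

second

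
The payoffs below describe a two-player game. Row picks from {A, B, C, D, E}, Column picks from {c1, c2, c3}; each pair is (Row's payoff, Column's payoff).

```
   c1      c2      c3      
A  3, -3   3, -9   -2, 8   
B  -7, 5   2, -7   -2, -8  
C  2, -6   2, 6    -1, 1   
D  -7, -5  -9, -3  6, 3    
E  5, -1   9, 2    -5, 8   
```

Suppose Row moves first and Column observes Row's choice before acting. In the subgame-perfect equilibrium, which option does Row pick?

Work backward from Column's decision.
- A: Column compares -3, -9, 8 and picks c3; Row would get -2.
- B: Column compares 5, -7, -8 and picks c1; Row would get -7.
- C: Column compares -6, 6, 1 and picks c2; Row would get 2.
- D: Column compares -5, -3, 3 and picks c3; Row would get 6.
- E: Column compares -1, 2, 8 and picks c3; Row would get -5.
Row's induced payoffs are -2, -7, 2, 6, -5, so Row commits to D. Subgame-perfect outcome: (D, c3) with payoffs (6, 3).

D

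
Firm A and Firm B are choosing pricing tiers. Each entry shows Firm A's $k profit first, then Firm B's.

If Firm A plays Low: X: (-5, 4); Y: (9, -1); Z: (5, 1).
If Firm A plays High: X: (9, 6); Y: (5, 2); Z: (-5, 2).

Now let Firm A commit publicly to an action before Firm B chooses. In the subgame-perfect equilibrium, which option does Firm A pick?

High

Solve by backward induction (Firm A leads).
- Low: Firm B compares 4, -1, 1 and picks X; Firm A would get -5.
- High: Firm B compares 6, 2, 2 and picks X; Firm A would get 9.
Maximizing over -5, 9, Firm A chooses High. Subgame-perfect outcome: (High, X) with payoffs (9, 6).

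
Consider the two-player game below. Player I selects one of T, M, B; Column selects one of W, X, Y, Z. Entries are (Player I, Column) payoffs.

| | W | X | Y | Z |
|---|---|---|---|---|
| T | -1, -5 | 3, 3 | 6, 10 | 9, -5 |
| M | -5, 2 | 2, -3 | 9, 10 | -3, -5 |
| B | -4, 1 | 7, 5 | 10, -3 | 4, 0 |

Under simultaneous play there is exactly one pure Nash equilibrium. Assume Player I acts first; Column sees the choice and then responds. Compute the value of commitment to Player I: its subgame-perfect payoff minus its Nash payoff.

Work backward from Column's decision.
- T: Column compares -5, 3, 10, -5 and picks Y; Player I would get 6.
- M: Column compares 2, -3, 10, -5 and picks Y; Player I would get 9.
- B: Column compares 1, 5, -3, 0 and picks X; Player I would get 7.
Maximizing over 6, 9, 7, Player I chooses M. Subgame-perfect outcome: (M, Y) with payoffs (9, 10).
For the simultaneous game, intersect best replies.
Player I's best replies: W→T; X→B; Y→B; Z→T.
Column's best replies: T→Y; M→Y; B→X.
Only (B, X) has each player best-responding; Nash payoffs (7, 5).
Player I's commitment gain: 9 − 7 = 2.

2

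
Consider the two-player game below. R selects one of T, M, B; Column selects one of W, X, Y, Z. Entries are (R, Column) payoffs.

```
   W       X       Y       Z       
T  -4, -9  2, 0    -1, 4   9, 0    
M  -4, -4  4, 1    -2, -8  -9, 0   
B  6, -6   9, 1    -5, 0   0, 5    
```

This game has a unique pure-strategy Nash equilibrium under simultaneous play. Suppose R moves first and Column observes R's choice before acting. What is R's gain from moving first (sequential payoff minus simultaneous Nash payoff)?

5

Column best-responds to each possible R move:
- T: BR = Y, leader payoff -1.
- M: BR = X, leader payoff 4.
- B: BR = Z, leader payoff 0.
R's induced payoffs are -1, 4, 0, so R commits to M. Subgame-perfect outcome: (M, X) with payoffs (4, 1).
For the simultaneous game, intersect best replies.
R's best replies: W→B; X→B; Y→T; Z→T.
Column's best replies: T→Y; M→X; B→Z.
The unique mutual best reply is (T, Y), giving (-1, 4).
R's commitment gain: 4 − -1 = 5.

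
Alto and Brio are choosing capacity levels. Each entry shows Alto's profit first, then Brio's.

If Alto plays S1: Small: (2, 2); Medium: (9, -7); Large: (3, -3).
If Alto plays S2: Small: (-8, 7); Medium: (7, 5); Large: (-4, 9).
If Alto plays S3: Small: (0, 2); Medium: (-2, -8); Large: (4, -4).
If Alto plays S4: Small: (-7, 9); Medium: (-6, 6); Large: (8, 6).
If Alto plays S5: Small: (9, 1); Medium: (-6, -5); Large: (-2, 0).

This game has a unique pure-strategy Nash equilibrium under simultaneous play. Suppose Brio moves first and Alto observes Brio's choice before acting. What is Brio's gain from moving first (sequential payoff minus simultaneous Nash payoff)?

Work backward from Alto's decision.
- Small: Alto compares 2, -8, 0, -7, 9 and picks S5; Brio would get 1.
- Medium: Alto compares 9, 7, -2, -6, -6 and picks S1; Brio would get -7.
- Large: Alto compares 3, -4, 4, 8, -2 and picks S4; Brio would get 6.
Maximizing over 1, -7, 6, Brio chooses Large. Subgame-perfect outcome: (S4, Large) with payoffs (8, 6).
Now find the simultaneous Nash equilibrium.
Alto's best replies: Small→S5; Medium→S1; Large→S4.
Brio's best replies: S1→Small; S2→Large; S3→Small; S4→Small; S5→Small.
Only (S5, Small) has each player best-responding; Nash payoffs (9, 1).
Brio's commitment gain: 6 − 1 = 5.

5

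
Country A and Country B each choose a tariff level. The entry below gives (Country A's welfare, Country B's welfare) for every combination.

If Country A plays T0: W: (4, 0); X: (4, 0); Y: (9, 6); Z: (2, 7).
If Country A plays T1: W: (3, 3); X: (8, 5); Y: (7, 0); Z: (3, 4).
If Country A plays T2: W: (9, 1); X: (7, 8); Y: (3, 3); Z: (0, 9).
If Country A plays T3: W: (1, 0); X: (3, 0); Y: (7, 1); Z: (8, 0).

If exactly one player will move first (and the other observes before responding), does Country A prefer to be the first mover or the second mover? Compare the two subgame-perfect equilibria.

second

If Country A leads: Country B's best replies are T0→Z, T1→X, T2→Z, T3→Y; Country A's induced payoffs 2, 8, 0, 7; outcome (T1, X), payoffs (8, 5).
If Country B leads: Country A's best replies are W→T2, X→T1, Y→T0, Z→T3; Country B's induced payoffs 1, 5, 6, 0; outcome (T0, Y), payoffs (9, 6).
Country A gets 8 moving first and 9 moving second, so Country A prefers to move second.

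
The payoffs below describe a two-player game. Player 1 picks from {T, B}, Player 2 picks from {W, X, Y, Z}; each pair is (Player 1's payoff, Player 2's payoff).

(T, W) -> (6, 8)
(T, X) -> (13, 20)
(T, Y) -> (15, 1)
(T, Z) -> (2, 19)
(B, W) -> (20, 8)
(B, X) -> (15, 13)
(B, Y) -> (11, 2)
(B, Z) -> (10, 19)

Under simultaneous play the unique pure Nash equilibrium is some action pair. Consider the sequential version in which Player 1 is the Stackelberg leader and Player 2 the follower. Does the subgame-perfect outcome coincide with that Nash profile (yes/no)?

no

Work backward from Player 2's decision.
- T: BR = X, leader payoff 13.
- B: BR = Z, leader payoff 10.
Player 1's induced payoffs are 13, 10, so Player 1 commits to T. Subgame-perfect outcome: (T, X) with payoffs (13, 20).
Now find the simultaneous Nash equilibrium.
Player 1's best replies: W→B; X→B; Y→T; Z→B.
Player 2's best replies: T→X; B→Z.
The unique mutual best reply is (B, Z), giving (10, 19).
Sequential outcome (T, X) differs from the Nash profile (B, Z).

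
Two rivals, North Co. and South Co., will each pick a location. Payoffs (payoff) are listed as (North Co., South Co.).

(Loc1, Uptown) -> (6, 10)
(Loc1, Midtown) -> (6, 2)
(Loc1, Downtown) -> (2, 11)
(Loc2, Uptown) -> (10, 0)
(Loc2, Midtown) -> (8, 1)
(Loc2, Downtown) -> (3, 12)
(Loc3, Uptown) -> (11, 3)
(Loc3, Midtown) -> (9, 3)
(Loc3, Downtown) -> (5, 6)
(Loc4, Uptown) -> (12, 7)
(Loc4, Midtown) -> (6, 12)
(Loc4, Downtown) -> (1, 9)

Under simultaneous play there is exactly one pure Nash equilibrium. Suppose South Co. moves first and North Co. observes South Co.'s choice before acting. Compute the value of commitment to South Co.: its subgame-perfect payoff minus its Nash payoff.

Backward induction with South Co. moving first.
- Uptown → North Co. plays Loc4 (best of 6, 10, 11, 12); South Co. gets 7.
- Midtown → North Co. plays Loc3 (best of 6, 8, 9, 6); South Co. gets 3.
- Downtown → North Co. plays Loc3 (best of 2, 3, 5, 1); South Co. gets 6.
South Co.'s induced payoffs are 7, 3, 6, so South Co. commits to Uptown. Subgame-perfect outcome: (Loc4, Uptown) with payoffs (12, 7).
Now find the simultaneous Nash equilibrium.
North Co.'s best replies: Uptown→Loc4; Midtown→Loc3; Downtown→Loc3.
South Co.'s best replies: Loc1→Downtown; Loc2→Downtown; Loc3→Downtown; Loc4→Midtown.
The unique mutual best reply is (Loc3, Downtown), giving (5, 6).
South Co.'s commitment gain: 7 − 6 = 1.

1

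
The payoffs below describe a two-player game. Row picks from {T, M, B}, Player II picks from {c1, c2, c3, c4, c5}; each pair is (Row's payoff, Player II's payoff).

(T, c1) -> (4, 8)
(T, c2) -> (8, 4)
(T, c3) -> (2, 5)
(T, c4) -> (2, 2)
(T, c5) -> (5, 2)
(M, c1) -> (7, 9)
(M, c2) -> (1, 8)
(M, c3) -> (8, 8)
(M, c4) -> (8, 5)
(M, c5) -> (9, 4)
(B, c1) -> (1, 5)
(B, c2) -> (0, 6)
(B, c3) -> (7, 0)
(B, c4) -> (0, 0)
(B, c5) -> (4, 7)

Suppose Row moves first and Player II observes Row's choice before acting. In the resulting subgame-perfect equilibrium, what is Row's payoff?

7

Solve by backward induction (Row leads).
- T: Player II compares 8, 4, 5, 2, 2 and picks c1; Row would get 4.
- M: Player II compares 9, 8, 8, 5, 4 and picks c1; Row would get 7.
- B: Player II compares 5, 6, 0, 0, 7 and picks c5; Row would get 4.
Row's induced payoffs are 4, 7, 4, so Row commits to M. Subgame-perfect outcome: (M, c1) with payoffs (7, 9).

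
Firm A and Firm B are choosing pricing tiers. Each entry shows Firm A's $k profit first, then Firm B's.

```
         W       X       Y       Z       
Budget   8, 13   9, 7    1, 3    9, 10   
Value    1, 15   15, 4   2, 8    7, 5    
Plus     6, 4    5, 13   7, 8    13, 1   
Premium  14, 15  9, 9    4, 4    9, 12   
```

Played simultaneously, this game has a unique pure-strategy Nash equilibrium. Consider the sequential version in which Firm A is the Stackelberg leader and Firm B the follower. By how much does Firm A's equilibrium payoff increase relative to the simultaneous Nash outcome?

0

Firm B best-responds to each possible Firm A move:
- Budget: Firm B compares 13, 7, 3, 10 and picks W; Firm A would get 8.
- Value: Firm B compares 15, 4, 8, 5 and picks W; Firm A would get 1.
- Plus: Firm B compares 4, 13, 8, 1 and picks X; Firm A would get 5.
- Premium: Firm B compares 15, 9, 4, 12 and picks W; Firm A would get 14.
Firm A's induced payoffs are 8, 1, 5, 14, so Firm A commits to Premium. Subgame-perfect outcome: (Premium, W) with payoffs (14, 15).
Under simultaneous play:
Firm A's best replies: W→Premium; X→Value; Y→Plus; Z→Plus.
Firm B's best replies: Budget→W; Value→W; Plus→X; Premium→W.
The unique mutual best reply is (Premium, W), giving (14, 15).
Firm A's commitment gain: 14 − 14 = 0.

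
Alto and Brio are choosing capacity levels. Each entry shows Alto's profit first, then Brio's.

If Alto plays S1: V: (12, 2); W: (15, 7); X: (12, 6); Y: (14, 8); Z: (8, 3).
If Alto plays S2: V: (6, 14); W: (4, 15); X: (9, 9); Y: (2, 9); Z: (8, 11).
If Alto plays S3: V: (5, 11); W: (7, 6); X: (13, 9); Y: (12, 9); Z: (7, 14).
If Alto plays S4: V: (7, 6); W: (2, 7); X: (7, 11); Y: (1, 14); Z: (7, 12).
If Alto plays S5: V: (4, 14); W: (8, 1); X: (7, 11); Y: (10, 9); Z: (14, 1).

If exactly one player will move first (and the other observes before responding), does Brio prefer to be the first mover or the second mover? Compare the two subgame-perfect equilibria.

If Alto leads: Brio's best replies are S1→Y, S2→W, S3→Z, S4→Y, S5→V; Alto's induced payoffs 14, 4, 7, 1, 4; outcome (S1, Y), payoffs (14, 8).
If Brio leads: Alto's best replies are V→S1, W→S1, X→S3, Y→S1, Z→S5; Brio's induced payoffs 2, 7, 9, 8, 1; outcome (S3, X), payoffs (13, 9).
Brio gets 9 moving first and 8 moving second, so Brio prefers to move first.

first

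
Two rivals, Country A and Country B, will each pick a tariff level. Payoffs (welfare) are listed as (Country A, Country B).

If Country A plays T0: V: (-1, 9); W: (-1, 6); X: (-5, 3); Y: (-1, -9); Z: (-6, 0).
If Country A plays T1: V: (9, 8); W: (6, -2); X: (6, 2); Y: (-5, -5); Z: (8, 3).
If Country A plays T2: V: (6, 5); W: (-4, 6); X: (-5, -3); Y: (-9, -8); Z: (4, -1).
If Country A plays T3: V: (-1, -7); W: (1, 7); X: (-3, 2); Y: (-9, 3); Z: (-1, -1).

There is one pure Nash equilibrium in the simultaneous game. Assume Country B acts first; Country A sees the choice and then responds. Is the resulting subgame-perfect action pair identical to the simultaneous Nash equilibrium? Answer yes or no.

Backward induction with Country B moving first.
- V → Country A plays T1 (best of -1, 9, 6, -1); Country B gets 8.
- W → Country A plays T1 (best of -1, 6, -4, 1); Country B gets -2.
- X → Country A plays T1 (best of -5, 6, -5, -3); Country B gets 2.
- Y → Country A plays T0 (best of -1, -5, -9, -9); Country B gets -9.
- Z → Country A plays T1 (best of -6, 8, 4, -1); Country B gets 3.
Country B's induced payoffs are 8, -2, 2, -9, 3, so Country B commits to V. Subgame-perfect outcome: (T1, V) with payoffs (9, 8).
For the simultaneous game, intersect best replies.
Country A's best replies: V→T1; W→T1; X→T1; Y→T0; Z→T1.
Country B's best replies: T0→V; T1→V; T2→W; T3→W.
The unique mutual best reply is (T1, V), giving (9, 8).
Sequential outcome (T1, V) coincides with the Nash profile (T1, V).

yes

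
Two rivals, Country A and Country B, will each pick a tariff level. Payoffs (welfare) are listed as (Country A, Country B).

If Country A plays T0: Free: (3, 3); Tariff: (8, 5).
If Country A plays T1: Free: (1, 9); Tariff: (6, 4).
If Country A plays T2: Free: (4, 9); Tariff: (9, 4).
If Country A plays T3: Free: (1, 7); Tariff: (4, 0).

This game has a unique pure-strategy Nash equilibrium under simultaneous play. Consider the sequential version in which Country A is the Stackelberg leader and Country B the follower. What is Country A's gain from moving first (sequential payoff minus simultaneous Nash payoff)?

4

Country B best-responds to each possible Country A move:
- T0: BR = Tariff, leader payoff 8.
- T1: BR = Free, leader payoff 1.
- T2: BR = Free, leader payoff 4.
- T3: BR = Free, leader payoff 1.
Among 8, 1, 4, 1, the best is 8 at T0. Subgame-perfect outcome: (T0, Tariff) with payoffs (8, 5).
Under simultaneous play:
Country A's best replies: Free→T2; Tariff→T2.
Country B's best replies: T0→Tariff; T1→Free; T2→Free; T3→Free.
The unique mutual best reply is (T2, Free), giving (4, 9).
Country A's commitment gain: 8 − 4 = 4.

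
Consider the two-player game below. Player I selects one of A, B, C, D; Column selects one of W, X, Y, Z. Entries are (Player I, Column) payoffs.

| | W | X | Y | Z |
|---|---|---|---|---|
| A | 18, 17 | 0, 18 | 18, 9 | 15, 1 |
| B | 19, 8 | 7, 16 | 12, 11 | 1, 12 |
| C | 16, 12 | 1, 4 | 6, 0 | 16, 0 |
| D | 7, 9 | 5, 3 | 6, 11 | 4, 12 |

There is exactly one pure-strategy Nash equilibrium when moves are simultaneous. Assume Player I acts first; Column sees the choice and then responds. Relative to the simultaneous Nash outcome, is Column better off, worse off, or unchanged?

Column best-responds to each possible Player I move:
- A: BR = X, leader payoff 0.
- B: BR = X, leader payoff 7.
- C: BR = W, leader payoff 16.
- D: BR = Z, leader payoff 4.
Player I's induced payoffs are 0, 7, 16, 4, so Player I commits to C. Subgame-perfect outcome: (C, W) with payoffs (16, 12).
For the simultaneous game, intersect best replies.
Player I's best replies: W→B; X→B; Y→A; Z→C.
Column's best replies: A→X; B→X; C→W; D→Z.
The unique mutual best reply is (B, X), giving (7, 16).
Column earns 12 sequentially versus 16 at the Nash outcome: worse off.

worse off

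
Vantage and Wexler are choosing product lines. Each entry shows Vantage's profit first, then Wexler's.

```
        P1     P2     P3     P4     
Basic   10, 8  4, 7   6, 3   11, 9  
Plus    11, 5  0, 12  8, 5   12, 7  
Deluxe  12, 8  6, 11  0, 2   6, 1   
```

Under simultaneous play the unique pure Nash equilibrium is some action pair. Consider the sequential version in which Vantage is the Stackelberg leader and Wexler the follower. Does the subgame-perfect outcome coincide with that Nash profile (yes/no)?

Wexler best-responds to each possible Vantage move:
- Basic: Wexler compares 8, 7, 3, 9 and picks P4; Vantage would get 11.
- Plus: Wexler compares 5, 12, 5, 7 and picks P2; Vantage would get 0.
- Deluxe: Wexler compares 8, 11, 2, 1 and picks P2; Vantage would get 6.
Vantage's induced payoffs are 11, 0, 6, so Vantage commits to Basic. Subgame-perfect outcome: (Basic, P4) with payoffs (11, 9).
Now find the simultaneous Nash equilibrium.
Vantage's best replies: P1→Deluxe; P2→Deluxe; P3→Plus; P4→Plus.
Wexler's best replies: Basic→P4; Plus→P2; Deluxe→P2.
The unique mutual best reply is (Deluxe, P2), giving (6, 11).
Sequential outcome (Basic, P4) differs from the Nash profile (Deluxe, P2).

no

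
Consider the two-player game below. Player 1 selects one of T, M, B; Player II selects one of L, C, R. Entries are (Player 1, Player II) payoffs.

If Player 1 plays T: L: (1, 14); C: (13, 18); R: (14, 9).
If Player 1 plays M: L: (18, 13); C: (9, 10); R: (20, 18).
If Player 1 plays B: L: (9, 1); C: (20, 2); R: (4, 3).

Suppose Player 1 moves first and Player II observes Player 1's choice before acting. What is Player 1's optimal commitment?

M

Solve by backward induction (Player 1 leads).
- T: Player II compares 14, 18, 9 and picks C; Player 1 would get 13.
- M: Player II compares 13, 10, 18 and picks R; Player 1 would get 20.
- B: Player II compares 1, 2, 3 and picks R; Player 1 would get 4.
Maximizing over 13, 20, 4, Player 1 chooses M. Subgame-perfect outcome: (M, R) with payoffs (20, 18).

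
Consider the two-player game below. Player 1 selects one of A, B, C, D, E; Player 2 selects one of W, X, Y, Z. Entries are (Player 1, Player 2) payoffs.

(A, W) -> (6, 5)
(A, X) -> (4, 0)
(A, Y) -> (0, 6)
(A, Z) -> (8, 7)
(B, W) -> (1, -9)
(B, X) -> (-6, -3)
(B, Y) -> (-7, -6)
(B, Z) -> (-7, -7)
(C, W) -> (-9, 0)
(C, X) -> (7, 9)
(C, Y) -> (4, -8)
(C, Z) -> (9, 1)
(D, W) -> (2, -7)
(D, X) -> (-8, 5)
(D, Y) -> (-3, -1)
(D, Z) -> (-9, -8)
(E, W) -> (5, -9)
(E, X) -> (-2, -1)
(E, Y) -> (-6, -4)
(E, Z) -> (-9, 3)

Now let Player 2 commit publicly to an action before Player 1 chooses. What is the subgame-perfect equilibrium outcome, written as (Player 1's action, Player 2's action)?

Solve by backward induction (Player 2 leads).
- W → Player 1 plays A (best of 6, 1, -9, 2, 5); Player 2 gets 5.
- X → Player 1 plays C (best of 4, -6, 7, -8, -2); Player 2 gets 9.
- Y → Player 1 plays C (best of 0, -7, 4, -3, -6); Player 2 gets -8.
- Z → Player 1 plays C (best of 8, -7, 9, -9, -9); Player 2 gets 1.
Among 5, 9, -8, 1, the best is 9 at X. Subgame-perfect outcome: (C, X) with payoffs (7, 9).

(C, X)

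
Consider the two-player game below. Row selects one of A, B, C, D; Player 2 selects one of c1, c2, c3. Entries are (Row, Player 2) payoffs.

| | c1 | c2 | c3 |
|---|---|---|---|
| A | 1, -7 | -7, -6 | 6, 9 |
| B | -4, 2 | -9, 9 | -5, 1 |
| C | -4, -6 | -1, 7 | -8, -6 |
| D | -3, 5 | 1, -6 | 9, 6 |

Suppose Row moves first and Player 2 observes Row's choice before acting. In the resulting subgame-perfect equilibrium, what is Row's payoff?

Backward induction with Row moving first.
- A: BR = c3, leader payoff 6.
- B: BR = c2, leader payoff -9.
- C: BR = c2, leader payoff -1.
- D: BR = c3, leader payoff 9.
Row's induced payoffs are 6, -9, -1, 9, so Row commits to D. Subgame-perfect outcome: (D, c3) with payoffs (9, 6).

9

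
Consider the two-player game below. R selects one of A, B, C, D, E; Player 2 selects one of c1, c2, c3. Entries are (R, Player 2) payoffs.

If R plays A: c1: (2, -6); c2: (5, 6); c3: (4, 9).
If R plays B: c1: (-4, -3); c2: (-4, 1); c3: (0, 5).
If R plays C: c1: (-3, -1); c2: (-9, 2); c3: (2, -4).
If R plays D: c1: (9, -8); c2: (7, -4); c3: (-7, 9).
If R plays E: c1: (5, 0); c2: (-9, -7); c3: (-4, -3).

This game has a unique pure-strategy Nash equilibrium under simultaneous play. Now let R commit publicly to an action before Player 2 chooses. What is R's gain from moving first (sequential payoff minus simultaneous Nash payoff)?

1

Work backward from Player 2's decision.
- A → Player 2 plays c3 (best of -6, 6, 9); R gets 4.
- B → Player 2 plays c3 (best of -3, 1, 5); R gets 0.
- C → Player 2 plays c2 (best of -1, 2, -4); R gets -9.
- D → Player 2 plays c3 (best of -8, -4, 9); R gets -7.
- E → Player 2 plays c1 (best of 0, -7, -3); R gets 5.
Maximizing over 4, 0, -9, -7, 5, R chooses E. Subgame-perfect outcome: (E, c1) with payoffs (5, 0).
Now find the simultaneous Nash equilibrium.
R's best replies: c1→D; c2→D; c3→A.
Player 2's best replies: A→c3; B→c3; C→c2; D→c3; E→c1.
Only (A, c3) has each player best-responding; Nash payoffs (4, 9).
R's commitment gain: 5 − 4 = 1.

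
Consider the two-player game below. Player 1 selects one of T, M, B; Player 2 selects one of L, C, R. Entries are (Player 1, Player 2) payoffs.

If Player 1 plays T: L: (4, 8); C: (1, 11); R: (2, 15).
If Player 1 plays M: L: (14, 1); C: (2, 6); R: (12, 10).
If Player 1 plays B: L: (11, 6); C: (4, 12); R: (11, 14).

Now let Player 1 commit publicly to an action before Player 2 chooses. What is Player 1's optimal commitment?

M

Solve by backward induction (Player 1 leads).
- T → Player 2 plays R (best of 8, 11, 15); Player 1 gets 2.
- M → Player 2 plays R (best of 1, 6, 10); Player 1 gets 12.
- B → Player 2 plays R (best of 6, 12, 14); Player 1 gets 11.
Player 1's induced payoffs are 2, 12, 11, so Player 1 commits to M. Subgame-perfect outcome: (M, R) with payoffs (12, 10).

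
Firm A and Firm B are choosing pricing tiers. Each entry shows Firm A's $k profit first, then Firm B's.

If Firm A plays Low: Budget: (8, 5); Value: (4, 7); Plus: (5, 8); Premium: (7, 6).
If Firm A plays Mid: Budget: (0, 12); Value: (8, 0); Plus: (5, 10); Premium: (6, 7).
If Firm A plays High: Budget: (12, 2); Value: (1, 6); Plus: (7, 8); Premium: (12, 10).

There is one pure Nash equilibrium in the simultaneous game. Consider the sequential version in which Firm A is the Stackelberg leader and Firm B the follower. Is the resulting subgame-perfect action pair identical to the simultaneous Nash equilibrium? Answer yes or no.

Backward induction with Firm A moving first.
- Low → Firm B plays Plus (best of 5, 7, 8, 6); Firm A gets 5.
- Mid → Firm B plays Budget (best of 12, 0, 10, 7); Firm A gets 0.
- High → Firm B plays Premium (best of 2, 6, 8, 10); Firm A gets 12.
Maximizing over 5, 0, 12, Firm A chooses High. Subgame-perfect outcome: (High, Premium) with payoffs (12, 10).
For the simultaneous game, intersect best replies.
Firm A's best replies: Budget→High; Value→Mid; Plus→High; Premium→High.
Firm B's best replies: Low→Plus; Mid→Budget; High→Premium.
The unique mutual best reply is (High, Premium), giving (12, 10).
Sequential outcome (High, Premium) coincides with the Nash profile (High, Premium).

yes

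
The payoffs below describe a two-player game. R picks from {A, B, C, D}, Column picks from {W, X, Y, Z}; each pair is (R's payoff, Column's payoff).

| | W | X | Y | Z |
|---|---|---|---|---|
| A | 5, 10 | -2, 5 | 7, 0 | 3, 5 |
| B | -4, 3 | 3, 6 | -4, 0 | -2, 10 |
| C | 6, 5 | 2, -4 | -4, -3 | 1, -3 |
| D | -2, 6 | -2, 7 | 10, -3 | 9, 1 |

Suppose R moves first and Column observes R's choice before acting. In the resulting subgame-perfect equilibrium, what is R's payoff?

Backward induction with R moving first.
- A: BR = W, leader payoff 5.
- B: BR = Z, leader payoff -2.
- C: BR = W, leader payoff 6.
- D: BR = X, leader payoff -2.
Among 5, -2, 6, -2, the best is 6 at C. Subgame-perfect outcome: (C, W) with payoffs (6, 5).

6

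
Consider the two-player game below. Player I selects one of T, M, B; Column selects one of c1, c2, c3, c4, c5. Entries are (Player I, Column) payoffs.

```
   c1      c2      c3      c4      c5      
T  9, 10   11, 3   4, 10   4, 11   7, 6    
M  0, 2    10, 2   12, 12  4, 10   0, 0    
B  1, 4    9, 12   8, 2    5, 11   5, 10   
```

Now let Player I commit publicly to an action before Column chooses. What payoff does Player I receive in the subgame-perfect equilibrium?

12

Work backward from Column's decision.
- T: BR = c4, leader payoff 4.
- M: BR = c3, leader payoff 12.
- B: BR = c2, leader payoff 9.
Player I's induced payoffs are 4, 12, 9, so Player I commits to M. Subgame-perfect outcome: (M, c3) with payoffs (12, 12).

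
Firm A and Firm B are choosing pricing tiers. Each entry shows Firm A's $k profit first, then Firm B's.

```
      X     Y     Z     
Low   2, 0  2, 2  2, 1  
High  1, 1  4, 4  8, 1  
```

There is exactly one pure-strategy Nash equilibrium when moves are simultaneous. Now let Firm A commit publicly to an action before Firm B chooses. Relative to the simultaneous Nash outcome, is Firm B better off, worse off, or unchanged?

Work backward from Firm B's decision.
- Low: Firm B compares 0, 2, 1 and picks Y; Firm A would get 2.
- High: Firm B compares 1, 4, 1 and picks Y; Firm A would get 4.
Firm A's induced payoffs are 2, 4, so Firm A commits to High. Subgame-perfect outcome: (High, Y) with payoffs (4, 4).
Now find the simultaneous Nash equilibrium.
Firm A's best replies: X→Low; Y→High; Z→High.
Firm B's best replies: Low→Y; High→Y.
Only (High, Y) has each player best-responding; Nash payoffs (4, 4).
Firm B earns 4 sequentially versus 4 at the Nash outcome: unchanged.

unchanged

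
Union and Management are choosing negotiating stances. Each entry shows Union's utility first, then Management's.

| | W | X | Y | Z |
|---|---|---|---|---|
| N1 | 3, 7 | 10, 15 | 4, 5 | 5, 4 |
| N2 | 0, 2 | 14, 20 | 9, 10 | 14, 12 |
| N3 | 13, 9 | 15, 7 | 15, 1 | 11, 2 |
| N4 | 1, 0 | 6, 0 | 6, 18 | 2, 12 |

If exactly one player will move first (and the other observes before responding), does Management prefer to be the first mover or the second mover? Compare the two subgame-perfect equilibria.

second

If Union leads: Management's best replies are N1→X, N2→X, N3→W, N4→Y; Union's induced payoffs 10, 14, 13, 6; outcome (N2, X), payoffs (14, 20).
If Management leads: Union's best replies are W→N3, X→N3, Y→N3, Z→N2; Management's induced payoffs 9, 7, 1, 12; outcome (N2, Z), payoffs (14, 12).
Management gets 12 moving first and 20 moving second, so Management prefers to move second.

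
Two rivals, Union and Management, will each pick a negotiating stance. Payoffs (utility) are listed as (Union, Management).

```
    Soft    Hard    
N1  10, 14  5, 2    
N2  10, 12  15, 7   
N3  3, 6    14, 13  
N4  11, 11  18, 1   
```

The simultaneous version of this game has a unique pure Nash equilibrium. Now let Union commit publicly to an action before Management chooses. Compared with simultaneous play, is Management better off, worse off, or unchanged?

Solve by backward induction (Union leads).
- N1: BR = Soft, leader payoff 10.
- N2: BR = Soft, leader payoff 10.
- N3: BR = Hard, leader payoff 14.
- N4: BR = Soft, leader payoff 11.
Maximizing over 10, 10, 14, 11, Union chooses N3. Subgame-perfect outcome: (N3, Hard) with payoffs (14, 13).
Under simultaneous play:
Union's best replies: Soft→N4; Hard→N4.
Management's best replies: N1→Soft; N2→Soft; N3→Hard; N4→Soft.
Only (N4, Soft) has each player best-responding; Nash payoffs (11, 11).
Management earns 13 sequentially versus 11 at the Nash outcome: better off.

better off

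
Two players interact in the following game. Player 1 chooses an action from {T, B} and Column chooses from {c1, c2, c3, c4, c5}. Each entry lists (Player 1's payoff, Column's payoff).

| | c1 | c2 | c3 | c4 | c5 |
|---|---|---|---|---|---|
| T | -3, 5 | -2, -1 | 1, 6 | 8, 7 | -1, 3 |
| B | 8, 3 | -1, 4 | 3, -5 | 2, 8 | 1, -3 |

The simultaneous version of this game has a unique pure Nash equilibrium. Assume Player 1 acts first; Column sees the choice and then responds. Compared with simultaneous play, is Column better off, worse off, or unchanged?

unchanged

Solve by backward induction (Player 1 leads).
- T → Column plays c4 (best of 5, -1, 6, 7, 3); Player 1 gets 8.
- B → Column plays c4 (best of 3, 4, -5, 8, -3); Player 1 gets 2.
Among 8, 2, the best is 8 at T. Subgame-perfect outcome: (T, c4) with payoffs (8, 7).
Under simultaneous play:
Player 1's best replies: c1→B; c2→B; c3→B; c4→T; c5→B.
Column's best replies: T→c4; B→c4.
The unique mutual best reply is (T, c4), giving (8, 7).
Column earns 7 sequentially versus 7 at the Nash outcome: unchanged.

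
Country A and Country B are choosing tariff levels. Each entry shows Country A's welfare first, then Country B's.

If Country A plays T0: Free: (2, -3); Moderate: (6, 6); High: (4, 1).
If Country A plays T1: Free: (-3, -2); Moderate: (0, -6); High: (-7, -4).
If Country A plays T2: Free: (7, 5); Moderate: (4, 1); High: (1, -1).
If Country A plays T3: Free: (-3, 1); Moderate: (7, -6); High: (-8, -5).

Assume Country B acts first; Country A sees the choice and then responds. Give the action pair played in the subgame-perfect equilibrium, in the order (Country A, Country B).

Work backward from Country A's decision.
- Free: BR = T2, leader payoff 5.
- Moderate: BR = T3, leader payoff -6.
- High: BR = T0, leader payoff 1.
Maximizing over 5, -6, 1, Country B chooses Free. Subgame-perfect outcome: (T2, Free) with payoffs (7, 5).

(T2, Free)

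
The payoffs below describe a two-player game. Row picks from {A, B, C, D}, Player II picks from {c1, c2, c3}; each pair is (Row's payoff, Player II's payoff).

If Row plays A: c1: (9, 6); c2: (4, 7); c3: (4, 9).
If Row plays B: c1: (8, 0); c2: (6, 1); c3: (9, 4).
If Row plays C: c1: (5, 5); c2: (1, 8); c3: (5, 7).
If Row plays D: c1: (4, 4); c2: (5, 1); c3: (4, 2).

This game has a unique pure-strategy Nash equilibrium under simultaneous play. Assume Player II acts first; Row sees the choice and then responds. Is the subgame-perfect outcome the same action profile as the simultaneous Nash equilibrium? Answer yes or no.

Work backward from Row's decision.
- c1 → Row plays A (best of 9, 8, 5, 4); Player II gets 6.
- c2 → Row plays B (best of 4, 6, 1, 5); Player II gets 1.
- c3 → Row plays B (best of 4, 9, 5, 4); Player II gets 4.
Player II's induced payoffs are 6, 1, 4, so Player II commits to c1. Subgame-perfect outcome: (A, c1) with payoffs (9, 6).
Now find the simultaneous Nash equilibrium.
Row's best replies: c1→A; c2→B; c3→B.
Player II's best replies: A→c3; B→c3; C→c2; D→c1.
The unique mutual best reply is (B, c3), giving (9, 4).
Sequential outcome (A, c1) differs from the Nash profile (B, c3).

no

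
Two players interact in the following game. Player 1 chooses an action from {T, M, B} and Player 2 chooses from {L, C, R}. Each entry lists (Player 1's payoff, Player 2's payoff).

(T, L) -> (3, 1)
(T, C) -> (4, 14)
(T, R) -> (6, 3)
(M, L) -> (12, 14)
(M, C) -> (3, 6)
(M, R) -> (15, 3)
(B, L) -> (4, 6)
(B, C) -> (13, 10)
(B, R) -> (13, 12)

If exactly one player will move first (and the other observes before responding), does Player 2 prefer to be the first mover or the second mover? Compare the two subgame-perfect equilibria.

If Player 1 leads: Player 2's best replies are T→C, M→L, B→R; Player 1's induced payoffs 4, 12, 13; outcome (B, R), payoffs (13, 12).
If Player 2 leads: Player 1's best replies are L→M, C→B, R→M; Player 2's induced payoffs 14, 10, 3; outcome (M, L), payoffs (12, 14).
Player 2 gets 14 moving first and 12 moving second, so Player 2 prefers to move first.

first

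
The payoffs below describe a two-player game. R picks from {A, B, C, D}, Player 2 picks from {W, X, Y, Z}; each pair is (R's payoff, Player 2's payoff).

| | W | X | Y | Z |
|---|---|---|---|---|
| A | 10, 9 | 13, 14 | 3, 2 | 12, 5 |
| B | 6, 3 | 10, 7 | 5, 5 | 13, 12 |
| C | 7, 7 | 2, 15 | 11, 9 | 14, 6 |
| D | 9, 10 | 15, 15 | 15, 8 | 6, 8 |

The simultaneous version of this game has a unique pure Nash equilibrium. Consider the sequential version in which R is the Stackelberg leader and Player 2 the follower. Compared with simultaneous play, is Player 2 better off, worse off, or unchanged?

Work backward from Player 2's decision.
- A: BR = X, leader payoff 13.
- B: BR = Z, leader payoff 13.
- C: BR = X, leader payoff 2.
- D: BR = X, leader payoff 15.
Among 13, 13, 2, 15, the best is 15 at D. Subgame-perfect outcome: (D, X) with payoffs (15, 15).
For the simultaneous game, intersect best replies.
R's best replies: W→A; X→D; Y→D; Z→C.
Player 2's best replies: A→X; B→Z; C→X; D→X.
Only (D, X) has each player best-responding; Nash payoffs (15, 15).
Player 2 earns 15 sequentially versus 15 at the Nash outcome: unchanged.

unchanged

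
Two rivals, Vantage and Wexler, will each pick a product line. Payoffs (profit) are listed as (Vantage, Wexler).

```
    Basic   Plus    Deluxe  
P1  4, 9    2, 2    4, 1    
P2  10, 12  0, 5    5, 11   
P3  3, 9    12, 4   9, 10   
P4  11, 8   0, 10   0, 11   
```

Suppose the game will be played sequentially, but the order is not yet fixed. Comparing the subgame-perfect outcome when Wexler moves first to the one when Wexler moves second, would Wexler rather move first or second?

second

If Vantage leads: Wexler's best replies are P1→Basic, P2→Basic, P3→Deluxe, P4→Deluxe; Vantage's induced payoffs 4, 10, 9, 0; outcome (P2, Basic), payoffs (10, 12).
If Wexler leads: Vantage's best replies are Basic→P4, Plus→P3, Deluxe→P3; Wexler's induced payoffs 8, 4, 10; outcome (P3, Deluxe), payoffs (9, 10).
Wexler gets 10 moving first and 12 moving second, so Wexler prefers to move second.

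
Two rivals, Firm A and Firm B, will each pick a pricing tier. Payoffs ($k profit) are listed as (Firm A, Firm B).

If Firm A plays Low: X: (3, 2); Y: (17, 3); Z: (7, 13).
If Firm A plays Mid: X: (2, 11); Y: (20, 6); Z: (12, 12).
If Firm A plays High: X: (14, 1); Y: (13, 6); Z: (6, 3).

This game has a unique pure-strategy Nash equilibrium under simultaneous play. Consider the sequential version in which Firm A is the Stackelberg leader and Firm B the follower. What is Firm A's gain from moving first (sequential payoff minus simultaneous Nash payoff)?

1

Backward induction with Firm A moving first.
- Low: BR = Z, leader payoff 7.
- Mid: BR = Z, leader payoff 12.
- High: BR = Y, leader payoff 13.
Among 7, 12, 13, the best is 13 at High. Subgame-perfect outcome: (High, Y) with payoffs (13, 6).
For the simultaneous game, intersect best replies.
Firm A's best replies: X→High; Y→Mid; Z→Mid.
Firm B's best replies: Low→Z; Mid→Z; High→Y.
The unique mutual best reply is (Mid, Z), giving (12, 12).
Firm A's commitment gain: 13 − 12 = 1.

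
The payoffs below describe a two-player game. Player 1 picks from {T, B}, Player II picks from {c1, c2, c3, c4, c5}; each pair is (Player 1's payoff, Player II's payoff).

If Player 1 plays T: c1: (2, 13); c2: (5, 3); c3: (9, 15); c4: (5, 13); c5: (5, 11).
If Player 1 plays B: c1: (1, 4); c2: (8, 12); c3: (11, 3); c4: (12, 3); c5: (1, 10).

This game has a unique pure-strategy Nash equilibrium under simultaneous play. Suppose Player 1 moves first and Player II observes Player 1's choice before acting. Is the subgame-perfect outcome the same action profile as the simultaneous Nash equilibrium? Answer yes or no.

Solve by backward induction (Player 1 leads).
- T → Player II plays c3 (best of 13, 3, 15, 13, 11); Player 1 gets 9.
- B → Player II plays c2 (best of 4, 12, 3, 3, 10); Player 1 gets 8.
Maximizing over 9, 8, Player 1 chooses T. Subgame-perfect outcome: (T, c3) with payoffs (9, 15).
For the simultaneous game, intersect best replies.
Player 1's best replies: c1→T; c2→B; c3→B; c4→B; c5→T.
Player II's best replies: T→c3; B→c2.
The unique mutual best reply is (B, c2), giving (8, 12).
Sequential outcome (T, c3) differs from the Nash profile (B, c2).

no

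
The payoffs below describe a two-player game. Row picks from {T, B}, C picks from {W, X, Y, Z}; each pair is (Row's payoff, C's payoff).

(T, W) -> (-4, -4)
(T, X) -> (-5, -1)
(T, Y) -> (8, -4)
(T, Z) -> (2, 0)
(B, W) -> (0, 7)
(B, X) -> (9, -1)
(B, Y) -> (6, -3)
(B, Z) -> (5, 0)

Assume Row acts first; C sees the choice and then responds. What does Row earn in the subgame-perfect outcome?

2

Solve by backward induction (Row leads).
- T → C plays Z (best of -4, -1, -4, 0); Row gets 2.
- B → C plays W (best of 7, -1, -3, 0); Row gets 0.
Among 2, 0, the best is 2 at T. Subgame-perfect outcome: (T, Z) with payoffs (2, 0).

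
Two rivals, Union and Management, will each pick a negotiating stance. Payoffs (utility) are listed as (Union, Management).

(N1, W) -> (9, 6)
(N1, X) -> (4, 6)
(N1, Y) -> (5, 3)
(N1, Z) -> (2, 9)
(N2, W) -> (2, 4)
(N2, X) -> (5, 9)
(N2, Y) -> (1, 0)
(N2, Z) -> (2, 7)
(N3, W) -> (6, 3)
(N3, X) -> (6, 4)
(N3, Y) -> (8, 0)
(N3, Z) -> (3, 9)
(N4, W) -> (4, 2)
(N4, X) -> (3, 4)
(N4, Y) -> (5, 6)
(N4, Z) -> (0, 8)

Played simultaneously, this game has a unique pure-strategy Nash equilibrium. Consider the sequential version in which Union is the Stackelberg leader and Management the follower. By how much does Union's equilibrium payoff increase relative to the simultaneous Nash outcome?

2

Work backward from Management's decision.
- N1: BR = Z, leader payoff 2.
- N2: BR = X, leader payoff 5.
- N3: BR = Z, leader payoff 3.
- N4: BR = Z, leader payoff 0.
Among 2, 5, 3, 0, the best is 5 at N2. Subgame-perfect outcome: (N2, X) with payoffs (5, 9).
Now find the simultaneous Nash equilibrium.
Union's best replies: W→N1; X→N3; Y→N3; Z→N3.
Management's best replies: N1→Z; N2→X; N3→Z; N4→Z.
The unique mutual best reply is (N3, Z), giving (3, 9).
Union's commitment gain: 5 − 3 = 2.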